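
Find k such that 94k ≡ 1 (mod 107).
Since 107 is prime, by Fermat 94^(-1) ≡ 94^{105} ≡ 74 (mod 107). Verify: 94 × 74 = 6956 ≡ 1 (mod 107)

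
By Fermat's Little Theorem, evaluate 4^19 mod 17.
By Fermat: 4^{16} ≡ 1 (mod 17). So 4^{19} = 4^{16} · 4^{3} ≡ 4^{3} ≡ 13 (mod 17)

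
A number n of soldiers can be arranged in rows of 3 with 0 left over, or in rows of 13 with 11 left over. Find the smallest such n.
M = 3 × 13 = 39. M₁ = 13, y₁ ≡ 1 mod 3. M₂ = 3, y₂ ≡ 9 mod 13. n = 0×13×1 + 11×3×9 ≡ 24 mod 39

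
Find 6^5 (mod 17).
By repeated squaring (mod 17): 6^{1}≡6, 6^{2}≡2, 6^{4}≡4. Then 6^{5} = 6^{4+1} ≡ 4 × 6 ≡ 7 (mod 17)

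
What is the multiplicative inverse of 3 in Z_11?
Since 11 is prime, by Fermat 3^(-1) ≡ 3^{9} ≡ 4 (mod 11). Verify: 3 × 4 = 12 ≡ 1 (mod 11)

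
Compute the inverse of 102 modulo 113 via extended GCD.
Extended GCD: 102(41) + 113(-37) = 1. So 102^(-1) ≡ 41 mod 113. Verify: 102 × 41 = 4182 ≡ 1 mod 113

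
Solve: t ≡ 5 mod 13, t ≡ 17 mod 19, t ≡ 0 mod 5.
M = 13 × 19 × 5 = 1235. M₁ = 95, y₁ ≡ 10 mod 13. M₂ = 65, y₂ ≡ 12 mod 19. M₃ = 247, y₃ ≡ 3 mod 5. t = 5×95×10 + 17×65×12 + 0×247×3 ≡ 720 mod 1235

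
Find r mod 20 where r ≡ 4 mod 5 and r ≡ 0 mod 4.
M = 5 × 4 = 20. M₁ = 4, y₁ ≡ 4 mod 5. M₂ = 5, y₂ ≡ 1 mod 4. r = 4×4×4 + 0×5×1 ≡ 4 mod 20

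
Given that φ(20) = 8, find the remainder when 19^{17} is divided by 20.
By Euler: 19^{8} ≡ 1 mod 20 since gcd(19, 20) = 1. 17 = 2×8 + 1. So 19^{17} ≡ 19^{1} ≡ 19 mod 20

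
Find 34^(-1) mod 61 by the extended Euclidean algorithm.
Extended GCD: 34(9) + 61(-5) = 1. So 34^(-1) ≡ 9 mod 61. Verify: 34 × 9 = 306 ≡ 1 mod 61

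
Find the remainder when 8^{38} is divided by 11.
By Fermat: 8^{10} ≡ 1 (mod 11). 38 = 3×10 + 8. So 8^{38} ≡ 8^{8} ≡ 5 (mod 11)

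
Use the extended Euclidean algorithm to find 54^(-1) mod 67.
Extended GCD: 54(-31) + 67(25) = 1. So 54^(-1) ≡ -31 ≡ 36 mod 67. Verify: 54 × 36 = 1944 ≡ 1 mod 67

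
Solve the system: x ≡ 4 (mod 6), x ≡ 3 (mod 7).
M = 6 × 7 = 42. M₁ = 7, y₁ ≡ 1 (mod 6). M₂ = 6, y₂ ≡ 6 (mod 7). x = 4×7×1 + 3×6×6 ≡ 10 (mod 42)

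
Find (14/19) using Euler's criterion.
(14/19) = 14^{9} mod 19 = -1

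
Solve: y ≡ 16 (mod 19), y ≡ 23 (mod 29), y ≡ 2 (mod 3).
M = 19 × 29 × 3 = 1653. M₁ = 87, y₁ ≡ 7 (mod 19). M₂ = 57, y₂ ≡ 28 (mod 29). M₃ = 551, y₃ ≡ 2 (mod 3). y = 16×87×7 + 23×57×28 + 2×551×2 ≡ 719 (mod 1653)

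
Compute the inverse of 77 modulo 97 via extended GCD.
Extended GCD: 77(-34) + 97(27) = 1. So 77^(-1) ≡ -34 ≡ 63 (mod 97). Verify: 77 × 63 = 4851 ≡ 1 (mod 97)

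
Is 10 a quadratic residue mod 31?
By Euler's criterion: 10^{15} ≡ 1 mod 31. Since this equals 1, 10 is a QR.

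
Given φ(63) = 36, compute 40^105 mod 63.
By Euler: 40^{36} ≡ 1 mod 63 since gcd(40, 63) = 1. 105 = 2×36 + 33. So 40^{105} ≡ 40^{33} ≡ 55 mod 63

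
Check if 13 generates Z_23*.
13^{11} ≡ 1 mod 23 and 11 < 22, so ord_23(13) = 11 ≠ 22 and 13 is not a primitive root.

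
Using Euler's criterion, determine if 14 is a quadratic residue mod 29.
By Euler's criterion: 14^{14} ≡ 28 (mod 29). Since this equals -1 (≡ 28), 14 is not a QR.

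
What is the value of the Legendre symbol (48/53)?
(48/53) = 48^{26} mod 53 = -1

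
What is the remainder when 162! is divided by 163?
By Wilson's theorem, (162)! ≡ -1 ≡ 162 (mod 163)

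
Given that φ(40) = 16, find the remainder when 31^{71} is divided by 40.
By Euler: 31^{16} ≡ 1 (mod 40) since gcd(31, 40) = 1. 71 = 4×16 + 7. So 31^{71} ≡ 31^{7} ≡ 31 (mod 40)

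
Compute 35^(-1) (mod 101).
Since 101 is prime, by Fermat 35^(-1) ≡ 35^{99} ≡ 26 (mod 101). Verify: 35 × 26 = 910 ≡ 1 (mod 101)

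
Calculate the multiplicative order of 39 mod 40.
Powers of 39 mod 40: 39^1≡39, 39^2≡1. Order = 2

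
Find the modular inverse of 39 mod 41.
Since 41 is prime, by Fermat 39^(-1) ≡ 39^{39} ≡ 20 mod 41. Verify: 39 × 20 = 780 ≡ 1 mod 41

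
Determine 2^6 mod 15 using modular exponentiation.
By repeated squaring (mod 15): 2^{1}≡2, 2^{2}≡4, 2^{4}≡1. Then 2^{6} = 2^{4+2} ≡ 1 × 4 ≡ 4 (mod 15)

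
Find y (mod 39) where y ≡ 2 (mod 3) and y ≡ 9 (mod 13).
M = 3 × 13 = 39. M₁ = 13, y₁ ≡ 1 (mod 3). M₂ = 3, y₂ ≡ 9 (mod 13). y = 2×13×1 + 9×3×9 ≡ 35 (mod 39)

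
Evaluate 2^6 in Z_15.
By repeated squaring (mod 15): 2^{1}≡2, 2^{2}≡4, 2^{4}≡1. Then 2^{6} = 2^{4+2} ≡ 1 × 4 ≡ 4 (mod 15)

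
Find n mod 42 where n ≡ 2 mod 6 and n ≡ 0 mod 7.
M = 6 × 7 = 42. M₁ = 7, y₁ ≡ 1 mod 6. M₂ = 6, y₂ ≡ 6 mod 7. n = 2×7×1 + 0×6×6 ≡ 14 mod 42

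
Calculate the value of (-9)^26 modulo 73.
By repeated squaring mod 73: (-9)^{1}≡64, (-9)^{2}≡8, (-9)^{4}≡64, (-9)^{8}≡8, (-9)^{16}≡64. Then (-9)^{26} = (-9)^{16+8+2} ≡ 64 × 8 × 8 ≡ 8 mod 73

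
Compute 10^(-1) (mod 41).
Since 41 is prime, by Fermat 10^(-1) ≡ 10^{39} ≡ 37 (mod 41). Verify: 10 × 37 = 370 ≡ 1 (mod 41)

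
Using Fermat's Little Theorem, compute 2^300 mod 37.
By Fermat: 2^{36} ≡ 1 mod 37. 300 ≡ 12 mod 36. So 2^{300} ≡ 2^{12} ≡ 26 mod 37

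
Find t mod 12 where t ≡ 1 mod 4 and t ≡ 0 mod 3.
M = 4 × 3 = 12. M₁ = 3, y₁ ≡ 3 mod 4. M₂ = 4, y₂ ≡ 1 mod 3. t = 1×3×3 + 0×4×1 ≡ 9 mod 12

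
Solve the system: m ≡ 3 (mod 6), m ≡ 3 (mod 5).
M = 6 × 5 = 30. M₁ = 5, y₁ ≡ 5 (mod 6). M₂ = 6, y₂ ≡ 1 (mod 5). m = 3×5×5 + 3×6×1 ≡ 3 (mod 30)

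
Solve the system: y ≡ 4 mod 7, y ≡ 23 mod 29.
M = 7 × 29 = 203. M₁ = 29, y₁ ≡ 1 mod 7. M₂ = 7, y₂ ≡ 25 mod 29. y = 4×29×1 + 23×7×25 ≡ 81 mod 203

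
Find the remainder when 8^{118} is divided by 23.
By Fermat: 8^{22} ≡ 1 mod 23. 118 = 5×22 + 8. So 8^{118} ≡ 8^{8} ≡ 4 mod 23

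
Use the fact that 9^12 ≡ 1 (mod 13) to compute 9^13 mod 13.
By Fermat: 9^{12} ≡ 1 (mod 13). So 9^{13} = 9^{12} · 9^{1} ≡ 9^{1} ≡ 9 (mod 13)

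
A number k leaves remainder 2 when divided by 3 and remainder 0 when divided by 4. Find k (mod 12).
M = 3 × 4 = 12. M₁ = 4, y₁ ≡ 1 (mod 3). M₂ = 3, y₂ ≡ 3 (mod 4). k = 2×4×1 + 0×3×3 ≡ 8 (mod 12)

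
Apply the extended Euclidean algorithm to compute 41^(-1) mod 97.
Extended GCD: 41(-26) + 97(11) = 1. So 41^(-1) ≡ -26 ≡ 71 (mod 97). Verify: 41 × 71 = 2911 ≡ 1 (mod 97)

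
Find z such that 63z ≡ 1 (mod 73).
Since 73 is prime, by Fermat 63^(-1) ≡ 63^{71} ≡ 51 (mod 73). Verify: 63 × 51 = 3213 ≡ 1 (mod 73)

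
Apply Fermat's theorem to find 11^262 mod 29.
By Fermat: 11^{28} ≡ 1 mod 29. 262 ≡ 10 mod 28. So 11^{262} ≡ 11^{10} ≡ 22 mod 29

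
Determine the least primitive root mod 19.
g = 2. Powers: [2, 4, 8, 16, 13, 7, ...] generates all 18 non-zero residues.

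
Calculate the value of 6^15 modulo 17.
By repeated squaring mod 17: 6^{1}≡6, 6^{2}≡2, 6^{4}≡4, 6^{8}≡16. Then 6^{15} = 6^{8+4+2+1} ≡ 16 × 4 × 2 × 6 ≡ 3 mod 17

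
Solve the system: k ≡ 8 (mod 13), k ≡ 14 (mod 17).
M = 13 × 17 = 221. M₁ = 17, y₁ ≡ 10 (mod 13). M₂ = 13, y₂ ≡ 4 (mod 17). k = 8×17×10 + 14×13×4 ≡ 99 (mod 221)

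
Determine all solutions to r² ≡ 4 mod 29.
The square roots of 4 mod 29 are 27 and 2. Verify: 27² = 729 ≡ 4 mod 29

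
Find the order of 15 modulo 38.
Powers of 15 mod 38: 15^1≡15, 15^2≡35, 15^3≡31, 15^4≡9, 15^5≡21, 15^6≡11, 15^7≡13, 15^8≡5, 15^9≡37, 15^10≡23, 15^11≡3, 15^12≡7, 15^13≡29, 15^14≡17, 15^15≡27, 15^16≡25, 15^17≡33, 15^18≡1. So the order of 15 is 18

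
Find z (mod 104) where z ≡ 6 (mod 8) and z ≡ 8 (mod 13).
M = 8 × 13 = 104. M₁ = 13, y₁ ≡ 5 (mod 8). M₂ = 8, y₂ ≡ 5 (mod 13). z = 6×13×5 + 8×8×5 ≡ 86 (mod 104)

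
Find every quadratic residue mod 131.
Squares in Z_131*: {1, 3, 4, 5, 7, 9, 11, 12, 13, 15, 16, 20, 21, 25, 27, 28, 33, 34, 35, 36, 38, 39, 41, 43, 44, 45, 46, 48, 49, 52, 53, 55, 58, 59, 60, 61, 62, 63, 64, 65, 74, 75, 77, 80, 81, 84, 89, 91, 94, 99, 100, 101, 102, 105, 107, 108, 109, 112, 113, 114, 117, 121, 123, 125, 129}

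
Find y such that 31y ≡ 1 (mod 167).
Since 167 is prime, by Fermat 31^(-1) ≡ 31^{165} ≡ 97 (mod 167). Verify: 31 × 97 = 3007 ≡ 1 (mod 167)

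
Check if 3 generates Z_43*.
ord_43(3) divides 42. For each prime q|42: 3^{21}≡42, 3^{14}≡36, 3^{6}≡41, none ≡ 1. So 3 has order 42 and is a primitive root mod 43.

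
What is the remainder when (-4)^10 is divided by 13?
By repeated squaring (mod 13): (-4)^{1}≡9, (-4)^{2}≡3, (-4)^{4}≡9, (-4)^{8}≡3. Then (-4)^{10} = (-4)^{8+2} ≡ 3 × 3 ≡ 9 (mod 13)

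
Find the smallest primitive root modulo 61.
g = 2. Powers: [2, 4, 8, 16, 32, 3, 6, 12, ...] generates all 60 non-zero residues.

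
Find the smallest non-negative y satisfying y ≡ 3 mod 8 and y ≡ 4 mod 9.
M = 8 × 9 = 72. M₁ = 9, y₁ ≡ 1 mod 8. M₂ = 8, y₂ ≡ 8 mod 9. y = 3×9×1 + 4×8×8 ≡ 67 mod 72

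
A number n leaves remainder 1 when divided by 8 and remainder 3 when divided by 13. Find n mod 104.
M = 8 × 13 = 104. M₁ = 13, y₁ ≡ 5 mod 8. M₂ = 8, y₂ ≡ 5 mod 13. n = 1×13×5 + 3×8×5 ≡ 81 mod 104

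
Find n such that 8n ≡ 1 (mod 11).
Since 11 is prime, by Fermat 8^(-1) ≡ 8^{9} ≡ 7 (mod 11). Verify: 8 × 7 = 56 ≡ 1 (mod 11)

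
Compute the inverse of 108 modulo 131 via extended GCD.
Extended GCD: 108(-57) + 131(47) = 1. So 108^(-1) ≡ -57 ≡ 74 mod 131. Verify: 108 × 74 = 7992 ≡ 1 mod 131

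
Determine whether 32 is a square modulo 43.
By Euler's criterion: 32^{21} ≡ 42 mod 43. Since this equals -1 (≡ 42), 32 is not a QR.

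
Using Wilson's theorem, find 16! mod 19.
(18)! = (16)! × (17) × (18) ≡ -1 (mod 19). So (16)! ≡ -1 × [(18)(17)]^(-1) ≡ 9 (mod 19)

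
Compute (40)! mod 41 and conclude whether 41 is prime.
(40)! mod 41 = 40. Since 40 ≡ -1 (mod 41), 41 is prime.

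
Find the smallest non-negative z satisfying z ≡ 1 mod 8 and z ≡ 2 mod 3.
M = 8 × 3 = 24. M₁ = 3, y₁ ≡ 3 mod 8. M₂ = 8, y₂ ≡ 2 mod 3. z = 1×3×3 + 2×8×2 ≡ 17 mod 24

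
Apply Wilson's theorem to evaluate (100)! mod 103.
(102)! = (100)! × (101) × (102) ≡ -1 mod 103. So (100)! ≡ -1 × [(102)(101)]^(-1) ≡ 51 mod 103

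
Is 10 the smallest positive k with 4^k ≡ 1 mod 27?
Powers of 4 mod 27: 4^1≡4, 4^2≡16, 4^3≡10, 4^4≡13, 4^5≡25, 4^6≡19, 4^7≡22, 4^8≡7, 4^9≡1. Already 4^9≡1, so the order is 9 < 10. No, the actual order is 9.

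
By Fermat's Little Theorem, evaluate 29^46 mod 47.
By Fermat's Little Theorem, 29^{46} ≡ 1 (mod 47) since 47 is prime and gcd(29, 47) = 1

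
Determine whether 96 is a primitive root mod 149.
96^{37} ≡ 1 mod 149 and 37 < 148, so ord_149(96) = 37 ≠ 148 and 96 is not a primitive root.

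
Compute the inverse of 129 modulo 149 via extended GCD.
Extended GCD: 129(67) + 149(-58) = 1. So 129^(-1) ≡ 67 (mod 149). Verify: 129 × 67 = 8643 ≡ 1 (mod 149)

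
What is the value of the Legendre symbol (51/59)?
(51/59) = 51^{29} mod 59 = 1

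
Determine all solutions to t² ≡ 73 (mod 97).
The square roots of 73 mod 97 are 49 and 48. Verify: 49² = 2401 ≡ 73 (mod 97)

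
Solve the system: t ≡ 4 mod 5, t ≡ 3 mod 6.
M = 5 × 6 = 30. M₁ = 6, y₁ ≡ 1 mod 5. M₂ = 5, y₂ ≡ 5 mod 6. t = 4×6×1 + 3×5×5 ≡ 9 mod 30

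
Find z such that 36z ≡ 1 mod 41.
Since 41 is prime, by Fermat 36^(-1) ≡ 36^{39} ≡ 8 mod 41. Verify: 36 × 8 = 288 ≡ 1 mod 41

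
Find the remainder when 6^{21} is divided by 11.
By Fermat: 6^{10} ≡ 1 (mod 11). 21 = 2×10 + 1. So 6^{21} ≡ 6^{1} ≡ 6 (mod 11)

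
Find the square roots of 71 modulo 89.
The square roots of 71 mod 89 are 31 and 58. Verify: 31² = 961 ≡ 71 (mod 89)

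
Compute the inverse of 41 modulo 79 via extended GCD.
Extended GCD: 41(27) + 79(-14) = 1. So 41^(-1) ≡ 27 mod 79. Verify: 41 × 27 = 1107 ≡ 1 mod 79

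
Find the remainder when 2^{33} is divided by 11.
By Fermat: 2^{10} ≡ 1 (mod 11). 33 = 3×10 + 3. So 2^{33} ≡ 2^{3} ≡ 8 (mod 11)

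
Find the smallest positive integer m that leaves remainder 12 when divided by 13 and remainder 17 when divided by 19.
M = 13 × 19 = 247. M₁ = 19, y₁ ≡ 11 mod 13. M₂ = 13, y₂ ≡ 3 mod 19. m = 12×19×11 + 17×13×3 ≡ 207 mod 247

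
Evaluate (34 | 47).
(34/47) = 34^{23} mod 47 = 1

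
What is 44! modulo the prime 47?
(46)! = (44)! × (45) × (46) ≡ -1 mod 47. So (44)! ≡ -1 × [(46)(45)]^(-1) ≡ 23 mod 47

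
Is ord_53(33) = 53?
Powers of 33 mod 53: 33^1≡33, 33^2≡29, 33^3≡3, 33^4≡46, 33^5≡34, 33^6≡9, 33^7≡32, 33^8≡49, 33^9≡27, 33^10≡43, 33^11≡41, 33^12≡28, 33^13≡23, 33^14≡17, 33^15≡31, 33^16≡16, 33^17≡51, 33^18≡40, 33^19≡48, 33^20≡47, 33^21≡14, 33^22≡38, 33^23≡35, 33^24≡42, 33^25≡8, 33^26≡52, 33^27≡20, 33^28≡24, 33^29≡50, 33^30≡7, 33^31≡19, 33^32≡44, 33^33≡21, 33^34≡4, 33^35≡26, 33^36≡10, 33^37≡12, 33^38≡25, 33^39≡30, 33^40≡36, 33^41≡22, 33^42≡37, 33^43≡2, 33^44≡13, 33^45≡5, 33^46≡6, 33^47≡39, 33^48≡15, 33^49≡18, 33^50≡11, 33^51≡45, 33^52≡1. Already 33^52≡1, so the order is 52 < 53. No, the actual order is 52.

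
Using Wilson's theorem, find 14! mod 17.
(16)! = (14)! × (15) × (16) ≡ -1 mod 17. So (14)! ≡ -1 × [(16)(15)]^(-1) ≡ 8 mod 17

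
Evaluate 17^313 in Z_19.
Using Fermat: 17^{18} ≡ 1 (mod 19). 313 ≡ 7 (mod 18). So 17^{313} ≡ 17^{7} ≡ 5 (mod 19)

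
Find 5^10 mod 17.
By repeated squaring mod 17: 5^{1}≡5, 5^{2}≡8, 5^{4}≡13, 5^{8}≡16. Then 5^{10} = 5^{8+2} ≡ 16 × 8 ≡ 9 mod 17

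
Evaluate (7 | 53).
(7/53) = 7^{26} mod 53 = 1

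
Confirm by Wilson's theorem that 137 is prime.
(136)! mod 137 = 136. Since this equals -1 (mod 137), Wilson confirms 137 is prime.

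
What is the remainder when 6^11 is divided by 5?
Using Fermat: 6^{4} ≡ 1 (mod 5). 11 ≡ 3 (mod 4). So 6^{11} ≡ 6^{3} ≡ 1 (mod 5)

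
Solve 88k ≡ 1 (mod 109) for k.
Since 109 is prime, by Fermat 88^(-1) ≡ 88^{107} ≡ 83 (mod 109). Verify: 88 × 83 = 7304 ≡ 1 (mod 109)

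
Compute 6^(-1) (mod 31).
Since 31 is prime, by Fermat 6^(-1) ≡ 6^{29} ≡ 26 (mod 31). Verify: 6 × 26 = 156 ≡ 1 (mod 31)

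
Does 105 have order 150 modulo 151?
105^{15} ≡ 1 mod 151 and 15 < 150, so ord_151(105) = 15 ≠ 150 and 105 is not a primitive root.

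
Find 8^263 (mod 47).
Using Fermat: 8^{46} ≡ 1 (mod 47). 263 ≡ 33 (mod 46). So 8^{263} ≡ 8^{33} ≡ 34 (mod 47)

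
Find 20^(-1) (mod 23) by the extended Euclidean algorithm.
Extended GCD: 20(-8) + 23(7) = 1. So 20^(-1) ≡ -8 ≡ 15 (mod 23). Verify: 20 × 15 = 300 ≡ 1 (mod 23)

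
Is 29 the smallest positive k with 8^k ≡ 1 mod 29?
Powers of 8 mod 29: 8^1≡8, 8^2≡6, 8^3≡19, 8^4≡7, 8^5≡27, 8^6≡13, 8^7≡17, 8^8≡20, 8^9≡15, 8^10≡4, 8^11≡3, 8^12≡24, 8^13≡18, 8^14≡28, 8^15≡21, 8^16≡23, 8^17≡10, 8^18≡22, 8^19≡2, 8^20≡16, 8^21≡12, 8^22≡9, 8^23≡14, 8^24≡25, 8^25≡26, 8^26≡5, 8^27≡11, 8^28≡1. Already 8^28≡1, so the order is 28 < 29. No, the actual order is 28.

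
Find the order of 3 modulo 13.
Powers of 3 mod 13: 3^1≡3, 3^2≡9, 3^3≡1. Order = 3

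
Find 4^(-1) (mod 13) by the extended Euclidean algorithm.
Extended GCD: 4(-3) + 13(1) = 1. So 4^(-1) ≡ -3 ≡ 10 (mod 13). Verify: 4 × 10 = 40 ≡ 1 (mod 13)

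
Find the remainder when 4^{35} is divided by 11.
By Fermat: 4^{10} ≡ 1 mod 11. 35 = 3×10 + 5. So 4^{35} ≡ 4^{5} ≡ 1 mod 11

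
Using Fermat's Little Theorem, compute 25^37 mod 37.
By Fermat: 25^{36} ≡ 1 (mod 37). So 25^{37} = 25^{36} · 25^{1} ≡ 25^{1} ≡ 25 (mod 37)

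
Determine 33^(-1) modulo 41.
Since 41 is prime, by Fermat 33^(-1) ≡ 33^{39} ≡ 5 (mod 41). Verify: 33 × 5 = 165 ≡ 1 (mod 41)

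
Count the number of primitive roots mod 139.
Number of primitive roots mod 139 = φ(p-1) = φ(138) = 44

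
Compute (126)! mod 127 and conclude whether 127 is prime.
(126)! mod 127 = 126. Since 126 ≡ -1 (mod 127), 127 is prime.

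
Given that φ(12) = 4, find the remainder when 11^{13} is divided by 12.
By Euler: 11^{4} ≡ 1 (mod 12) since gcd(11, 12) = 1. 13 = 3×4 + 1. So 11^{13} ≡ 11^{1} ≡ 11 (mod 12)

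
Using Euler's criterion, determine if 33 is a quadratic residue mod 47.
By Euler's criterion: 33^{23} ≡ 46 (mod 47). Since this equals -1 (≡ 46), 33 is not a QR.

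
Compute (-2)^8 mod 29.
By repeated squaring mod 29: (-2)^{1}≡27, (-2)^{2}≡4, (-2)^{4}≡16, (-2)^{8}≡24. So (-2)^{8} ≡ 24 mod 29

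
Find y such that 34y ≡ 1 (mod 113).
Since 113 is prime, by Fermat 34^(-1) ≡ 34^{111} ≡ 10 (mod 113). Verify: 34 × 10 = 340 ≡ 1 (mod 113)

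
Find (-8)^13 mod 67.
By repeated squaring mod 67: (-8)^{1}≡59, (-8)^{2}≡64, (-8)^{4}≡9, (-8)^{8}≡14. Then (-8)^{13} = (-8)^{8+4+1} ≡ 14 × 9 × 59 ≡ 64 mod 67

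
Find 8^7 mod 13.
By repeated squaring mod 13: 8^{1}≡8, 8^{2}≡12, 8^{4}≡1. Then 8^{7} = 8^{4+2+1} ≡ 1 × 12 × 8 ≡ 5 mod 13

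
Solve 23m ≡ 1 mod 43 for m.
Since 43 is prime, by Fermat 23^(-1) ≡ 23^{41} ≡ 15 mod 43. Verify: 23 × 15 = 345 ≡ 1 mod 43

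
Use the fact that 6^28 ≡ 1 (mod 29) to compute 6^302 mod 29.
By Fermat: 6^{28} ≡ 1 (mod 29). 302 ≡ 22 (mod 28). So 6^{302} ≡ 6^{22} ≡ 23 (mod 29)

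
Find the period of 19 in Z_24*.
Powers of 19 mod 24: 19^1≡19, 19^2≡1. So the order of 19 is 2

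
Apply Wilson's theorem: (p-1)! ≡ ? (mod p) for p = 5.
By Wilson's theorem, (4)! ≡ -1 ≡ 4 mod 5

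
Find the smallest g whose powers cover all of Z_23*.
g = 5. For each prime q|22: 5^{11}≡22, 5^{2}≡2, none ≡ 1, so ord_23(5) = 22 and 5 is a primitive root.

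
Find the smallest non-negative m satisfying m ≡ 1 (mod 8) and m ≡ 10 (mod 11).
M = 8 × 11 = 88. M₁ = 11, y₁ ≡ 3 (mod 8). M₂ = 8, y₂ ≡ 7 (mod 11). m = 1×11×3 + 10×8×7 ≡ 65 (mod 88)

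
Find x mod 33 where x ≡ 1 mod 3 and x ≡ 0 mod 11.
M = 3 × 11 = 33. M₁ = 11, y₁ ≡ 2 mod 3. M₂ = 3, y₂ ≡ 4 mod 11. x = 1×11×2 + 0×3×4 ≡ 22 mod 33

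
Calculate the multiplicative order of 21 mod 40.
Powers of 21 mod 40: 21^1≡21, 21^2≡1. ord_40(21) = 2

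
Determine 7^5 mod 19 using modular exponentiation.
By repeated squaring (mod 19): 7^{1}≡7, 7^{2}≡11, 7^{4}≡7. Then 7^{5} = 7^{4+1} ≡ 7 × 7 ≡ 11 (mod 19)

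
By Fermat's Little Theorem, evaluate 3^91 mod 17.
By Fermat: 3^{16} ≡ 1 mod 17. 91 = 5×16 + 11. So 3^{91} ≡ 3^{11} ≡ 7 mod 17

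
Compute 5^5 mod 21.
By repeated squaring mod 21: 5^{1}≡5, 5^{2}≡4, 5^{4}≡16. Then 5^{5} = 5^{4+1} ≡ 16 × 5 ≡ 17 mod 21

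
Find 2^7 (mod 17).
By repeated squaring (mod 17): 2^{1}≡2, 2^{2}≡4, 2^{4}≡16. Then 2^{7} = 2^{4+2+1} ≡ 16 × 4 × 2 ≡ 9 (mod 17)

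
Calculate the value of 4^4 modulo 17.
4^{4} = 256 ≡ 1 mod 17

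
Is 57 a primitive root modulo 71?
57^{5} ≡ 1 mod 71 and 5 < 70, so ord_71(57) = 5 ≠ 70 and 57 is not a primitive root.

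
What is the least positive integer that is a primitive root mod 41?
g = 6. Powers: [6, 36, 11, 25, 27, 39, 29, 10, 19, ...] generates all 40 non-zero residues.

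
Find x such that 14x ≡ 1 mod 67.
Since 67 is prime, by Fermat 14^(-1) ≡ 14^{65} ≡ 24 mod 67. Verify: 14 × 24 = 336 ≡ 1 mod 67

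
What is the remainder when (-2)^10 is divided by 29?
By repeated squaring mod 29: (-2)^{1}≡27, (-2)^{2}≡4, (-2)^{4}≡16, (-2)^{8}≡24. Then (-2)^{10} = (-2)^{8+2} ≡ 24 × 4 ≡ 9 mod 29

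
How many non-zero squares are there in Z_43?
Exactly half the non-zero residues mod a prime are QRs: (43-1)/2 = 21.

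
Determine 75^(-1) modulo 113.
Since 113 is prime, by Fermat 75^(-1) ≡ 75^{111} ≡ 110 (mod 113). Verify: 75 × 110 = 8250 ≡ 1 (mod 113)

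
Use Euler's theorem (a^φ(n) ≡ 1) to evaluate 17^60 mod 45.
By Euler: 17^{24} ≡ 1 mod 45 since gcd(17, 45) = 1. 60 = 2×24 + 12. So 17^{60} ≡ 17^{12} ≡ 1 mod 45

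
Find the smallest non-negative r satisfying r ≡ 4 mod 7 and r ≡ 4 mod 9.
M = 7 × 9 = 63. M₁ = 9, y₁ ≡ 4 mod 7. M₂ = 7, y₂ ≡ 4 mod 9. r = 4×9×4 + 4×7×4 ≡ 4 mod 63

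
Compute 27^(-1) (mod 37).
Since 37 is prime, by Fermat 27^(-1) ≡ 27^{35} ≡ 11 (mod 37). Verify: 27 × 11 = 297 ≡ 1 (mod 37)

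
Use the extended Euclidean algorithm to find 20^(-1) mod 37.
Extended GCD: 20(13) + 37(-7) = 1. So 20^(-1) ≡ 13 (mod 37). Verify: 20 × 13 = 260 ≡ 1 (mod 37)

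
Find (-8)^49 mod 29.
Using Fermat: (-8)^{28} ≡ 1 mod 29. 49 ≡ 21 mod 28. So (-8)^{49} ≡ (-8)^{21} ≡ 17 mod 29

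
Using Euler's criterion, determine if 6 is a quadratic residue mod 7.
By Euler's criterion: 6^{3} ≡ 6 mod 7. Since this equals -1 (≡ 6), 6 is not a QR.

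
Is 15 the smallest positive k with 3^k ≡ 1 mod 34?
Powers of 3 mod 34: 3^1≡3, 3^2≡9, 3^3≡27, 3^4≡13, 3^5≡5, 3^6≡15, 3^7≡11, 3^8≡33, 3^9≡31, 3^10≡25, 3^11≡7, 3^12≡21, 3^13≡29, 3^14≡19, 3^15≡23, 3^16≡1. 3^15≡23≢1, so ord ≠ 15. No, the actual order is 16.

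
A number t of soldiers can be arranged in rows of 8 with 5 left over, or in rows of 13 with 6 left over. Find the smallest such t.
M = 8 × 13 = 104. M₁ = 13, y₁ ≡ 5 mod 8. M₂ = 8, y₂ ≡ 5 mod 13. t = 5×13×5 + 6×8×5 ≡ 45 mod 104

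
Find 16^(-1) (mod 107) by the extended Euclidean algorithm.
Extended GCD: 16(-20) + 107(3) = 1. So 16^(-1) ≡ -20 ≡ 87 (mod 107). Verify: 16 × 87 = 1392 ≡ 1 (mod 107)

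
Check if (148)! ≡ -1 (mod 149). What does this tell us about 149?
(148)! mod 149 = 148. Since this equals -1 (mod 149), Wilson confirms 149 is prime.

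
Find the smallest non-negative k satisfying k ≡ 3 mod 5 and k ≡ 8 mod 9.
M = 5 × 9 = 45. M₁ = 9, y₁ ≡ 4 mod 5. M₂ = 5, y₂ ≡ 2 mod 9. k = 3×9×4 + 8×5×2 ≡ 8 mod 45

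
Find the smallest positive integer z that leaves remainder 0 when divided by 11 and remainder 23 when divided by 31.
M = 11 × 31 = 341. M₁ = 31, y₁ ≡ 5 (mod 11). M₂ = 11, y₂ ≡ 17 (mod 31). z = 0×31×5 + 23×11×17 ≡ 209 (mod 341)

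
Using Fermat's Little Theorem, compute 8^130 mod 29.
By Fermat: 8^{28} ≡ 1 (mod 29). 130 = 4×28 + 18. So 8^{130} ≡ 8^{18} ≡ 22 (mod 29)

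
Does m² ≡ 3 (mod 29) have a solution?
By Euler's criterion: 3^{14} ≡ 28 (mod 29). Since this equals -1 (≡ 28), 3 is not a QR.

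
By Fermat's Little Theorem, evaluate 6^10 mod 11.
By Fermat's Little Theorem, 6^{10} ≡ 1 (mod 11) since 11 is prime and gcd(6, 11) = 1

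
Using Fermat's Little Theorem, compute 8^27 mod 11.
By Fermat: 8^{10} ≡ 1 mod 11. 27 = 2×10 + 7. So 8^{27} ≡ 8^{7} ≡ 2 mod 11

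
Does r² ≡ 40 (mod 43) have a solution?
By Euler's criterion: 40^{21} ≡ 1 (mod 43). Since this equals 1, 40 is a QR.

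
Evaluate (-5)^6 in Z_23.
By repeated squaring (mod 23): (-5)^{1}≡18, (-5)^{2}≡2, (-5)^{4}≡4. Then (-5)^{6} = (-5)^{4+2} ≡ 4 × 2 ≡ 8 (mod 23)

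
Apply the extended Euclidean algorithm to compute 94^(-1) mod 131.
Extended GCD: 94(46) + 131(-33) = 1. So 94^(-1) ≡ 46 mod 131. Verify: 94 × 46 = 4324 ≡ 1 mod 131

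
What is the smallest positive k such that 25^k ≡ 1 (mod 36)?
Powers of 25 mod 36: 25^1≡25, 25^2≡13, 25^3≡1. Order = 3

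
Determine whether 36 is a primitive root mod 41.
36^{20} ≡ 1 mod 41 and 20 < 40, so ord_41(36) = 20 ≠ 40 and 36 is not a primitive root.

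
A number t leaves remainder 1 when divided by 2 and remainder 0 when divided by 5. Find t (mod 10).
M = 2 × 5 = 10. M₁ = 5, y₁ ≡ 1 (mod 2). M₂ = 2, y₂ ≡ 3 (mod 5). t = 1×5×1 + 0×2×3 ≡ 5 (mod 10)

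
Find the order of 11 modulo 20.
Powers of 11 mod 20: 11^1≡11, 11^2≡1. So the order of 11 is 2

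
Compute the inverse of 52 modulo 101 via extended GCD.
Extended GCD: 52(-33) + 101(17) = 1. So 52^(-1) ≡ -33 ≡ 68 (mod 101). Verify: 52 × 68 = 3536 ≡ 1 (mod 101)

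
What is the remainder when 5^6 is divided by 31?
By repeated squaring mod 31: 5^{1}≡5, 5^{2}≡25, 5^{4}≡5. Then 5^{6} = 5^{4+2} ≡ 5 × 25 ≡ 1 mod 31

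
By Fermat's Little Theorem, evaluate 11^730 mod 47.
By Fermat: 11^{46} ≡ 1 (mod 47). 730 ≡ 40 (mod 46). So 11^{730} ≡ 11^{40} ≡ 14 (mod 47)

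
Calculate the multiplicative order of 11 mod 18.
Powers of 11 mod 18: 11^1≡11, 11^2≡13, 11^3≡17, 11^4≡7, 11^5≡5, 11^6≡1. ord_18(11) = 6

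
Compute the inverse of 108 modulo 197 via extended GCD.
Extended GCD: 108(-31) + 197(17) = 1. So 108^(-1) ≡ -31 ≡ 166 mod 197. Verify: 108 × 166 = 17928 ≡ 1 mod 197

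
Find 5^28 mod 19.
Using Fermat: 5^{18} ≡ 1 mod 19. 28 ≡ 10 mod 18. So 5^{28} ≡ 5^{10} ≡ 5 mod 19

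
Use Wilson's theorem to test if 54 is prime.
(53)! mod 54 = 0. Since 0 ≢ -1 (mod 54), 54 is not prime.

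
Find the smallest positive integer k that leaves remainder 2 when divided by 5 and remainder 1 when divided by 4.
M = 5 × 4 = 20. M₁ = 4, y₁ ≡ 4 mod 5. M₂ = 5, y₂ ≡ 1 mod 4. k = 2×4×4 + 1×5×1 ≡ 17 mod 20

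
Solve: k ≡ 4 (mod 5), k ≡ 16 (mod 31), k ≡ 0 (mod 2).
M = 5 × 31 × 2 = 310. M₁ = 62, y₁ ≡ 3 (mod 5). M₂ = 10, y₂ ≡ 28 (mod 31). M₃ = 155, y₃ ≡ 1 (mod 2). k = 4×62×3 + 16×10×28 + 0×155×1 ≡ 264 (mod 310)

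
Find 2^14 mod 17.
By repeated squaring mod 17: 2^{1}≡2, 2^{2}≡4, 2^{4}≡16, 2^{8}≡1. Then 2^{14} = 2^{8+4+2} ≡ 1 × 16 × 4 ≡ 13 mod 17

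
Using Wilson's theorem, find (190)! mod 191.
By Wilson's theorem, (190)! ≡ -1 ≡ 190 (mod 191)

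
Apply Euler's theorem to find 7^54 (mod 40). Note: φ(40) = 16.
By Euler: 7^{16} ≡ 1 (mod 40) since gcd(7, 40) = 1. 54 = 3×16 + 6. So 7^{54} ≡ 7^{6} ≡ 9 (mod 40)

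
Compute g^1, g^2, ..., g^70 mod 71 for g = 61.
61^1, 61^2, ..., 61^{70} mod 71: [61, 29, 65, 60, 39, 36, 66, 50, 68, 30, 55, 18, 33, 25, 34, 15, 63, 9, 52, 48, 17, 43, 67, 40, 26, 24, 44, 57, 69, 20, 13, 12, 22, 64, 70, 10, 42, 6, 11, 32, 35, 5, 21, 3, 41, 16, 53, 38, 46, 37, 56, 8, 62, 19, 23, 54, 28, 4, 31, 45, 47, 27, 14, 2, 51, 58, 59, 49, 7, 1]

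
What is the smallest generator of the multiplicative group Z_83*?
g = 2. For each prime q|82: 2^{41}≡82, 2^{2}≡4, none ≡ 1, so ord_83(2) = 82 and 2 is a primitive root.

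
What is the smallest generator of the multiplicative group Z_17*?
g = 3. For each prime q|16: 3^{8}≡16, none ≡ 1, so ord_17(3) = 16 and 3 is a primitive root.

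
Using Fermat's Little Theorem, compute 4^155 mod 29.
By Fermat: 4^{28} ≡ 1 (mod 29). 155 = 5×28 + 15. So 4^{155} ≡ 4^{15} ≡ 4 (mod 29)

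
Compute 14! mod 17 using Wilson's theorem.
(16)! = (14)! × (15) × (16) ≡ -1 mod 17. So (14)! ≡ -1 × [(16)(15)]^(-1) ≡ 8 mod 17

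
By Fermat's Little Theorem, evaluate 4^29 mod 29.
By Fermat: 4^{28} ≡ 1 mod 29. So 4^{29} = 4^{28} · 4^{1} ≡ 4^{1} ≡ 4 mod 29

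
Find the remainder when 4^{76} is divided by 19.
By Fermat: 4^{18} ≡ 1 (mod 19). 76 = 4×18 + 4. So 4^{76} ≡ 4^{4} ≡ 9 (mod 19)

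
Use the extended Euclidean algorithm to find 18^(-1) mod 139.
Extended GCD: 18(-54) + 139(7) = 1. So 18^(-1) ≡ -54 ≡ 85 mod 139. Verify: 18 × 85 = 1530 ≡ 1 mod 139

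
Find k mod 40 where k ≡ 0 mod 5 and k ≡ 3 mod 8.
M = 5 × 8 = 40. M₁ = 8, y₁ ≡ 2 mod 5. M₂ = 5, y₂ ≡ 5 mod 8. k = 0×8×2 + 3×5×5 ≡ 35 mod 40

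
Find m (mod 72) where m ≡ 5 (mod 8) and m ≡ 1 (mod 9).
M = 8 × 9 = 72. M₁ = 9, y₁ ≡ 1 (mod 8). M₂ = 8, y₂ ≡ 8 (mod 9). m = 5×9×1 + 1×8×8 ≡ 37 (mod 72)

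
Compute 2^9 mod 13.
By repeated squaring (mod 13): 2^{1}≡2, 2^{2}≡4, 2^{4}≡3, 2^{8}≡9. Then 2^{9} = 2^{8+1} ≡ 9 × 2 ≡ 5 (mod 13)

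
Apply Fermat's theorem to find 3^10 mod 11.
By Fermat's Little Theorem, 3^{10} ≡ 1 mod 11 since 11 is prime and gcd(3, 11) = 1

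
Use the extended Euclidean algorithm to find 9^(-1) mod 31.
Extended GCD: 9(7) + 31(-2) = 1. So 9^(-1) ≡ 7 (mod 31). Verify: 9 × 7 = 63 ≡ 1 (mod 31)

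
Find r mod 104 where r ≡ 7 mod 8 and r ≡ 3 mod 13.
M = 8 × 13 = 104. M₁ = 13, y₁ ≡ 5 mod 8. M₂ = 8, y₂ ≡ 5 mod 13. r = 7×13×5 + 3×8×5 ≡ 55 mod 104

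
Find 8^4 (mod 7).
8^{4} = 4096 ≡ 1 (mod 7)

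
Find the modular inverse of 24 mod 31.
Since 31 is prime, by Fermat 24^(-1) ≡ 24^{29} ≡ 22 (mod 31). Verify: 24 × 22 = 528 ≡ 1 (mod 31)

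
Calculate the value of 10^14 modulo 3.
Using Fermat: 10^{2} ≡ 1 mod 3. 14 ≡ 0 mod 2. So 10^{14} ≡ 10^{0} ≡ 1 mod 3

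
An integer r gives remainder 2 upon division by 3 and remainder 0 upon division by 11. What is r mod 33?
M = 3 × 11 = 33. M₁ = 11, y₁ ≡ 2 mod 3. M₂ = 3, y₂ ≡ 4 mod 11. r = 2×11×2 + 0×3×4 ≡ 11 mod 33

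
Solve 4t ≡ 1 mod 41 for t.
Since 41 is prime, by Fermat 4^(-1) ≡ 4^{39} ≡ 31 mod 41. Verify: 4 × 31 = 124 ≡ 1 mod 41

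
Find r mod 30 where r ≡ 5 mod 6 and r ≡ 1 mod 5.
M = 6 × 5 = 30. M₁ = 5, y₁ ≡ 5 mod 6. M₂ = 6, y₂ ≡ 1 mod 5. r = 5×5×5 + 1×6×1 ≡ 11 mod 30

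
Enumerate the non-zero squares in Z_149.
QRs mod 149: {1, 4, 5, 6, 7, 9, 16, 17, 19, 20, 22, 24, 25, 26, 28, 29, 30, 31, 33, 35, 36, 37, 39, 42, 45, 46, 47, 49, 53, 54, 61, 63, 64, 67, 68, 69, 73, 76, 80, 81, 82, 85, 86, 88, 95, 96, 100, 102, 103, 104, 107, 110, 112, 113, 114, 116, 118, 119, 120, 121, 123, 124, 125, 127, 129, 130, 132, 133, 140, 142, 143, 144, 145, 148}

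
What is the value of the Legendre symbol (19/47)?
(19/47) = 19^{23} mod 47 = -1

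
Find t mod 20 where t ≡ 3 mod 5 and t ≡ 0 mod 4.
M = 5 × 4 = 20. M₁ = 4, y₁ ≡ 4 mod 5. M₂ = 5, y₂ ≡ 1 mod 4. t = 3×4×4 + 0×5×1 ≡ 8 mod 20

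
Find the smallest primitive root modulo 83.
g = 2. For each prime q|82: 2^{41}≡82, 2^{2}≡4, none ≡ 1, so ord_83(2) = 82 and 2 is a primitive root.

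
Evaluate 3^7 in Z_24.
By repeated squaring (mod 24): 3^{1}≡3, 3^{2}≡9, 3^{4}≡9. Then 3^{7} = 3^{4+2+1} ≡ 9 × 9 × 3 ≡ 3 (mod 24)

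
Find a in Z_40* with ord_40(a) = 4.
13 has order 4 mod 40 since 13^{4} ≡ 1 (mod 40) and no smaller power works.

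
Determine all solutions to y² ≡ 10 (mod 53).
The square roots of 10 mod 53 are 13 and 40. Verify: 13² = 169 ≡ 10 (mod 53)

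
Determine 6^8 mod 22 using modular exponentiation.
By repeated squaring mod 22: 6^{1}≡6, 6^{2}≡14, 6^{4}≡20, 6^{8}≡4. So 6^{8} ≡ 4 mod 22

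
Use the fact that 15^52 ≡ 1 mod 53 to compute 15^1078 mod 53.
By Fermat: 15^{52} ≡ 1 mod 53. 1078 ≡ 38 mod 52. So 15^{1078} ≡ 15^{38} ≡ 46 mod 53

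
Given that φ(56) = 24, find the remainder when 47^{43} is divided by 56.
By Euler: 47^{24} ≡ 1 (mod 56) since gcd(47, 56) = 1. 43 = 1×24 + 19. So 47^{43} ≡ 47^{19} ≡ 47 (mod 56)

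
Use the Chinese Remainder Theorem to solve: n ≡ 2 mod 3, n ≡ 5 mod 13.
M = 3 × 13 = 39. M₁ = 13, y₁ ≡ 1 mod 3. M₂ = 3, y₂ ≡ 9 mod 13. n = 2×13×1 + 5×3×9 ≡ 5 mod 39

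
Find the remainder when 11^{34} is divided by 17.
By Fermat: 11^{16} ≡ 1 mod 17. 34 = 2×16 + 2. So 11^{34} ≡ 11^{2} ≡ 2 mod 17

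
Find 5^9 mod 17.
By repeated squaring mod 17: 5^{1}≡5, 5^{2}≡8, 5^{4}≡13, 5^{8}≡16. Then 5^{9} = 5^{8+1} ≡ 16 × 5 ≡ 12 mod 17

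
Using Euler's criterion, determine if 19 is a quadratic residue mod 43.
By Euler's criterion: 19^{21} ≡ 42 mod 43. Since this equals -1 (≡ 42), 19 is not a QR.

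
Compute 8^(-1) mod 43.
Since 43 is prime, by Fermat 8^(-1) ≡ 8^{41} ≡ 27 mod 43. Verify: 8 × 27 = 216 ≡ 1 mod 43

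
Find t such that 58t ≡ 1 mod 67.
Since 67 is prime, by Fermat 58^(-1) ≡ 58^{65} ≡ 52 mod 67. Verify: 58 × 52 = 3016 ≡ 1 mod 67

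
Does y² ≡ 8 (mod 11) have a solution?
By Euler's criterion: 8^{5} ≡ 10 (mod 11). Since this equals -1 (≡ 10), 8 is not a QR.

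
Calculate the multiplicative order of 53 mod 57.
Powers of 53 mod 57: 53^1≡53, 53^2≡16, 53^3≡50, 53^4≡28, 53^5≡2, 53^6≡49, 53^7≡32, 53^8≡43, 53^9≡56, 53^10≡4, 53^11≡41, 53^12≡7, 53^13≡29, 53^14≡55, 53^15≡8, 53^16≡25, 53^17≡14, 53^18≡1. ord_57(53) = 18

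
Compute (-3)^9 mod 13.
By repeated squaring mod 13: (-3)^{1}≡10, (-3)^{2}≡9, (-3)^{4}≡3, (-3)^{8}≡9. Then (-3)^{9} = (-3)^{8+1} ≡ 9 × 10 ≡ 12 mod 13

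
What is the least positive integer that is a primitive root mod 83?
g = 2. Powers: [2, 4, 8, 16, 32, 64, 45, ...] generates all 82 non-zero residues.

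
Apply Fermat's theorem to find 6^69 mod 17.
By Fermat: 6^{16} ≡ 1 mod 17. 69 = 4×16 + 5. So 6^{69} ≡ 6^{5} ≡ 7 mod 17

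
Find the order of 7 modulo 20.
Powers of 7 mod 20: 7^1≡7, 7^2≡9, 7^3≡3, 7^4≡1. Order = 4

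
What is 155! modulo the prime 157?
(156)! = (155)! × (156) ≡ -1 mod 157. So (155)! ≡ -1 × (156)^(-1) ≡ (-1)×(-1) = 1 mod 157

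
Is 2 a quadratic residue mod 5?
By Euler's criterion: 2^{2} ≡ 4 (mod 5). Since this equals -1 (≡ 4), 2 is not a QR.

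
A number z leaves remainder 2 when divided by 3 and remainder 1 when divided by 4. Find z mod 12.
M = 3 × 4 = 12. M₁ = 4, y₁ ≡ 1 mod 3. M₂ = 3, y₂ ≡ 3 mod 4. z = 2×4×1 + 1×3×3 ≡ 5 mod 12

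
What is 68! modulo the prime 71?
(70)! = (68)! × (69) × (70) ≡ -1 (mod 71). So (68)! ≡ -1 × [(70)(69)]^(-1) ≡ 35 (mod 71)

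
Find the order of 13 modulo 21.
Powers of 13 mod 21: 13^1≡13, 13^2≡1. Order = 2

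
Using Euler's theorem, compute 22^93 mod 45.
By Euler: 22^{24} ≡ 1 (mod 45) since gcd(22, 45) = 1. 93 = 3×24 + 21. So 22^{93} ≡ 22^{21} ≡ 37 (mod 45)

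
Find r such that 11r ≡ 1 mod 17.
Since 17 is prime, by Fermat 11^(-1) ≡ 11^{15} ≡ 14 mod 17. Verify: 11 × 14 = 154 ≡ 1 mod 17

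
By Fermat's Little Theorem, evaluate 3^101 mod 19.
By Fermat: 3^{18} ≡ 1 mod 19. 101 = 5×18 + 11. So 3^{101} ≡ 3^{11} ≡ 10 mod 19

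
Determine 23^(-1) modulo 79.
Since 79 is prime, by Fermat 23^(-1) ≡ 23^{77} ≡ 55 mod 79. Verify: 23 × 55 = 1265 ≡ 1 mod 79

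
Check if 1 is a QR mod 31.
By Euler's criterion: 1^{15} ≡ 1 (mod 31). Since this equals 1, 1 is a QR.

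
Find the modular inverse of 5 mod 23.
Since 23 is prime, by Fermat 5^(-1) ≡ 5^{21} ≡ 14 (mod 23). Verify: 5 × 14 = 70 ≡ 1 (mod 23)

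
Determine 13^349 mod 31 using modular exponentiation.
Using Fermat: 13^{30} ≡ 1 mod 31. 349 ≡ 19 mod 30. So 13^{349} ≡ 13^{19} ≡ 21 mod 31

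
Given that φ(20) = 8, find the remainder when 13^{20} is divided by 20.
By Euler: 13^{8} ≡ 1 (mod 20) since gcd(13, 20) = 1. 20 = 2×8 + 4. So 13^{20} ≡ 13^{4} ≡ 1 (mod 20)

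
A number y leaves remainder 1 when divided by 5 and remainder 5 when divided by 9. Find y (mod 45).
M = 5 × 9 = 45. M₁ = 9, y₁ ≡ 4 (mod 5). M₂ = 5, y₂ ≡ 2 (mod 9). y = 1×9×4 + 5×5×2 ≡ 41 (mod 45)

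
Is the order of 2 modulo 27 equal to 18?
Powers of 2 mod 27: 2^1≡2, 2^2≡4, 2^3≡8, 2^4≡16, 2^5≡5, 2^6≡10, 2^7≡20, 2^8≡13, 2^9≡26, 2^10≡25, 2^11≡23, 2^12≡19, 2^13≡11, 2^14≡22, 2^15≡17, 2^16≡7, 2^17≡14, 2^18≡1. First k with 2^k≡1 is k=18. Yes, ord_27(2) = 18.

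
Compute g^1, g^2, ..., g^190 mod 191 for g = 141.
141^1, 141^2, ..., 141^{190} mod 191: [141, 17, 105, 98, 66, 138, 167, 54, 165, 154, 131, 135, 126, 3, 41, 51, 124, 103, 7, 32, 119, 162, 113, 80, 11, 23, 187, 9, 123, 153, 181, 118, 21, 96, 166, 104, 148, 49, 33, 69, 179, 27, 178, 77, 161, 163, 63, 97, 116, 121, 62, 147, 99, 16, 155, 81, 152, 40, 101, 107, 189, 100, 157, 172, 186, 59, 106, 48, 83, 52, 74, 120, 112, 130, 185, 109, 89, 134, 176, 177, 127, 144, 58, 156, 31, 169, 145, 8, 173, 136, 76, 20, 146, 149, 190, 50, 174, 86, 93, 125, 53, 24, 137, 26, 37, 60, 56, 65, 188, 150, 140, 67, 88, 184, 159, 72, 29, 78, 111, 180, 168, 4, 182, 68, 38, 10, 73, 170, 95, 25, 87, 43, 142, 158, 122, 12, 164, 13, 114, 30, 28, 128, 94, 75, 70, 129, 44, 92, 175, 36, 110, 39, 151, 90, 84, 2, 91, 34, 19, 5, 132, 85, 143, 108, 139, 117, 71, 79, 61, 6, 82, 102, 57, 15, 14, 64, 47, 133, 35, 160, 22, 46, 183, 18, 55, 115, 171, 45, 42, 1]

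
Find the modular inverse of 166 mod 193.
Since 193 is prime, by Fermat 166^(-1) ≡ 166^{191} ≡ 50 mod 193. Verify: 166 × 50 = 8300 ≡ 1 mod 193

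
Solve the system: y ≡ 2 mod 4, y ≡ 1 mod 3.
M = 4 × 3 = 12. M₁ = 3, y₁ ≡ 3 mod 4. M₂ = 4, y₂ ≡ 1 mod 3. y = 2×3×3 + 1×4×1 ≡ 10 mod 12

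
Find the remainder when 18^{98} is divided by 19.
By Fermat: 18^{18} ≡ 1 (mod 19). 98 = 5×18 + 8. So 18^{98} ≡ 18^{8} ≡ 1 (mod 19)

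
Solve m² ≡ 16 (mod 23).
The square roots of 16 mod 23 are 4 and 19. Verify: 4² = 16 ≡ 16 (mod 23)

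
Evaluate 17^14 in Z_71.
By repeated squaring mod 71: 17^{1}≡17, 17^{2}≡5, 17^{4}≡25, 17^{8}≡57. Then 17^{14} = 17^{8+4+2} ≡ 57 × 25 × 5 ≡ 25 mod 71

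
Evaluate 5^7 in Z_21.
By repeated squaring mod 21: 5^{1}≡5, 5^{2}≡4, 5^{4}≡16. Then 5^{7} = 5^{4+2+1} ≡ 16 × 4 × 5 ≡ 5 mod 21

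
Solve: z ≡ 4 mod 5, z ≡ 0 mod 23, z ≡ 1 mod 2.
M = 5 × 23 × 2 = 230. M₁ = 46, y₁ ≡ 1 mod 5. M₂ = 10, y₂ ≡ 7 mod 23. M₃ = 115, y₃ ≡ 1 mod 2. z = 4×46×1 + 0×10×7 + 1×115×1 ≡ 69 mod 230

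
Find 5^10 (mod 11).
Using Fermat: 5^{10} ≡ 1 (mod 11). 10 ≡ 0 (mod 10). So 5^{10} ≡ 5^{0} ≡ 1 (mod 11)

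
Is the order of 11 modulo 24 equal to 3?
Powers of 11 mod 24: 11^1≡11, 11^2≡1. Already 11^2≡1, so the order is 2 < 3. No, the actual order is 2.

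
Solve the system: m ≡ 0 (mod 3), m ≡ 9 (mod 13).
M = 3 × 13 = 39. M₁ = 13, y₁ ≡ 1 (mod 3). M₂ = 3, y₂ ≡ 9 (mod 13). m = 0×13×1 + 9×3×9 ≡ 9 (mod 39)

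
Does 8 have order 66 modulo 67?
8^{22} ≡ 1 (mod 67) and 22 < 66, so ord_67(8) = 22 ≠ 66 and 8 is not a primitive root.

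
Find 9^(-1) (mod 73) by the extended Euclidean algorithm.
Extended GCD: 9(-8) + 73(1) = 1. So 9^(-1) ≡ -8 ≡ 65 (mod 73). Verify: 9 × 65 = 585 ≡ 1 (mod 73)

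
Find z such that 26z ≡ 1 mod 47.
Since 47 is prime, by Fermat 26^(-1) ≡ 26^{45} ≡ 38 mod 47. Verify: 26 × 38 = 988 ≡ 1 mod 47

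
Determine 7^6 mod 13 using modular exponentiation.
By repeated squaring mod 13: 7^{1}≡7, 7^{2}≡10, 7^{4}≡9. Then 7^{6} = 7^{4+2} ≡ 9 × 10 ≡ 12 mod 13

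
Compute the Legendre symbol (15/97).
(15/97) = 15^{48} mod 97 = -1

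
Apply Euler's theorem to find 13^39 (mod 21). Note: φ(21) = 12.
By Euler: 13^{12} ≡ 1 (mod 21) since gcd(13, 21) = 1. 39 = 3×12 + 3. So 13^{39} ≡ 13^{3} ≡ 13 (mod 21)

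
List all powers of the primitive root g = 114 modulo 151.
114^1, 114^2, ..., 114^{150} mod 151: [114, 10, 83, 100, 75, 94, 146, 34, 101, 38, 104, 78, 134, 25, 132, 99, 112, 84, 63, 85, 26, 95, 109, 44, 33, 138, 28, 21, 129, 59, 82, 137, 65, 11, 46, 110, 7, 43, 70, 128, 96, 72, 54, 116, 87, 103, 115, 124, 93, 32, 24, 18, 89, 29, 135, 139, 142, 31, 61, 8, 6, 80, 60, 45, 147, 148, 111, 121, 53, 2, 77, 20, 15, 49, 150, 37, 141, 68, 51, 76, 57, 5, 117, 50, 113, 47, 73, 17, 126, 19, 52, 39, 67, 88, 66, 125, 56, 42, 107, 118, 13, 123, 130, 22, 92, 69, 14, 86, 140, 105, 41, 144, 108, 81, 23, 55, 79, 97, 35, 64, 48, 36, 27, 58, 119, 127, 133, 62, 122, 16, 12, 9, 120, 90, 143, 145, 71, 91, 106, 4, 3, 40, 30, 98, 149, 74, 131, 136, 102, 1]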